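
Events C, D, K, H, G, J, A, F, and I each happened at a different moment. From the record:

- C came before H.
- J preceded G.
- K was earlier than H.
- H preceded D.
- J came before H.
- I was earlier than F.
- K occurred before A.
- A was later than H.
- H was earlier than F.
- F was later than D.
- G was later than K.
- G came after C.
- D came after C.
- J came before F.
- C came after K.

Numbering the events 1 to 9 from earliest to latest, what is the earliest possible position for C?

2

K must come before C — 1 forced predecessor.
Nothing else is forced ahead of C, so its earliest slot is position 1 + 1 = 2.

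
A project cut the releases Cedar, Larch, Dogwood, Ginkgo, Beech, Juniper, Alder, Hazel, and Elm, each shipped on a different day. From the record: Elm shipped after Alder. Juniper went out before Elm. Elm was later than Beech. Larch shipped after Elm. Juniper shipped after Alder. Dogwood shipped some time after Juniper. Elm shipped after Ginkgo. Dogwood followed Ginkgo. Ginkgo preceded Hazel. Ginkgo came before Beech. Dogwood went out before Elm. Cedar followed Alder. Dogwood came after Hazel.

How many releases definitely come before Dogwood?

Directly stated before Dogwood: Ginkgo, Hazel, and Juniper.
Alder reaches Dogwood via Alder → Juniper → Dogwood.
That's Alder, Ginkgo, Hazel, and Juniper — 4 in all.

4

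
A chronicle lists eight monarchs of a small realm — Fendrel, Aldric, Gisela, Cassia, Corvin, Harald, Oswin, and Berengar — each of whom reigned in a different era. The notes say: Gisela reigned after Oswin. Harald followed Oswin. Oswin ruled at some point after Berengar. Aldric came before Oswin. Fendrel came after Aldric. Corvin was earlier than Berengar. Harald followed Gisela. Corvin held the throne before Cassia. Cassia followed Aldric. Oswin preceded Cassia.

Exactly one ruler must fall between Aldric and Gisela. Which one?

Tracing the constraints gives Aldric → Oswin → Gisela, so Oswin sits after Aldric and before Gisela.
No other ruler is forced both after Aldric and before Gisela.

Oswin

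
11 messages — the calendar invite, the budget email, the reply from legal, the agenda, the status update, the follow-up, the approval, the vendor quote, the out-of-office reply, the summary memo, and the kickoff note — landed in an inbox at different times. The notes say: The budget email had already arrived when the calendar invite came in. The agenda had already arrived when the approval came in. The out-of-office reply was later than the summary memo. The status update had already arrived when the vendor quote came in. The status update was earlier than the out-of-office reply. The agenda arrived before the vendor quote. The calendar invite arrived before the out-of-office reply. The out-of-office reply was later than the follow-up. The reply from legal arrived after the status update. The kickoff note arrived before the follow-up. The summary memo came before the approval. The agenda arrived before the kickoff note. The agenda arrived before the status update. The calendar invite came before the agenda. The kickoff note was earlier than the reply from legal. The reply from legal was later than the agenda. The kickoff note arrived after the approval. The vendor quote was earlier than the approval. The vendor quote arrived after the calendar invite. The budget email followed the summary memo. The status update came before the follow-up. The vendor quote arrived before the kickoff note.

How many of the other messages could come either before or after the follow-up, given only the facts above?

Forced before the follow-up: the agenda, the approval, the budget email, the calendar invite, the kickoff note, the status update, the summary memo, and the vendor quote; forced after the follow-up: the out-of-office reply.
That leaves the reply from legal with no forced order relative to the follow-up — 1.

1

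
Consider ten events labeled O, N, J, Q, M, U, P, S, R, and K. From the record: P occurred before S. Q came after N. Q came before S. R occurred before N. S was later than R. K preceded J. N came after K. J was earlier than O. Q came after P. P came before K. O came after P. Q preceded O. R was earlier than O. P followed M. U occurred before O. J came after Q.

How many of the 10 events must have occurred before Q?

5

Directly stated before Q: N and P.
K reaches Q via K → N → Q.
M reaches Q via M → P → Q.
R reaches Q via R → N → Q.
That's K, M, N, P, and R — 5 in all.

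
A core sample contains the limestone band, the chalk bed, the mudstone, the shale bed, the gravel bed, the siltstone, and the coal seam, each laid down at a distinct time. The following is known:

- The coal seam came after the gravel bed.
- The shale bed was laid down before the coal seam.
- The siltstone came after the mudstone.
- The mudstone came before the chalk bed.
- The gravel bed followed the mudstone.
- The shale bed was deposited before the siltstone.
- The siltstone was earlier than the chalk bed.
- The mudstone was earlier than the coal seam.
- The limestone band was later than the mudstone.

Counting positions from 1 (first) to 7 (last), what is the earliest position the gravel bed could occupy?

The mudstone must come before the gravel bed — 1 forced predecessor.
Nothing else is forced ahead of the gravel bed, so its earliest slot is position 1 + 1 = 2.

2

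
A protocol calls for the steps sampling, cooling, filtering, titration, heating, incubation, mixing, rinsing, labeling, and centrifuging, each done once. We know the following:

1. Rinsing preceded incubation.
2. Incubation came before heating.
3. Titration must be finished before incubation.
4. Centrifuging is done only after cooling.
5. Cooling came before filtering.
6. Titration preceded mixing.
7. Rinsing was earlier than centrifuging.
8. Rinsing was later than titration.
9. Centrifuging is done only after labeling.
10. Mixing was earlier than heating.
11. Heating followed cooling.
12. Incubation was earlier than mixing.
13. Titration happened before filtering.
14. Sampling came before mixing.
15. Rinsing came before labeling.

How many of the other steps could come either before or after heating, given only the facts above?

Forced before heating: cooling, incubation, mixing, rinsing, sampling, and titration.
That leaves centrifuging, filtering, and labeling with no forced order relative to heating — 3.

3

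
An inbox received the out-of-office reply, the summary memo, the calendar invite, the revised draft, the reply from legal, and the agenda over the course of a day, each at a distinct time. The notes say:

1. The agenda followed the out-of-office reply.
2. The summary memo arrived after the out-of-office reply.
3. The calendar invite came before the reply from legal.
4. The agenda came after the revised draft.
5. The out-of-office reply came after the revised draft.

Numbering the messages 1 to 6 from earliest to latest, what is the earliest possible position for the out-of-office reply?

2

The revised draft must come before the out-of-office reply — 1 forced predecessor.
Nothing else is forced ahead of the out-of-office reply, so its earliest slot is position 1 + 1 = 2.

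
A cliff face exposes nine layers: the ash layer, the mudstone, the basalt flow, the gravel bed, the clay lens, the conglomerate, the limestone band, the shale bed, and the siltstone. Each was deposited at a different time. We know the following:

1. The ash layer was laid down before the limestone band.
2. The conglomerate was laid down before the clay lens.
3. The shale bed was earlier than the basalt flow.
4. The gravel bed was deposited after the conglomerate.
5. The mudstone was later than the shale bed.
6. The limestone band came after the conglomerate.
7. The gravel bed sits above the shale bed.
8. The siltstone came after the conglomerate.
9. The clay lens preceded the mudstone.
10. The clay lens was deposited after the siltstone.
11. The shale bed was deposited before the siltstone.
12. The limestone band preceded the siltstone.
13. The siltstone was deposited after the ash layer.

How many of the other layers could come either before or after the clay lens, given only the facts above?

Forced before the clay lens: the ash layer, the conglomerate, the limestone band, the shale bed, and the siltstone; forced after the clay lens: the mudstone.
That leaves the basalt flow and the gravel bed with no forced order relative to the clay lens — 2.

2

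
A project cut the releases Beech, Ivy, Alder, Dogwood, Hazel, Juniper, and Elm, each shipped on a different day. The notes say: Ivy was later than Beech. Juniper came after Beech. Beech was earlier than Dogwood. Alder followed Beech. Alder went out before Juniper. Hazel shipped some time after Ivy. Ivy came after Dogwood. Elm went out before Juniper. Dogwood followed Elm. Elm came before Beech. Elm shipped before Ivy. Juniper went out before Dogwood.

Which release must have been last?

Every other release has a chain of constraints placing it before Hazel, so Hazel is last.

Hazel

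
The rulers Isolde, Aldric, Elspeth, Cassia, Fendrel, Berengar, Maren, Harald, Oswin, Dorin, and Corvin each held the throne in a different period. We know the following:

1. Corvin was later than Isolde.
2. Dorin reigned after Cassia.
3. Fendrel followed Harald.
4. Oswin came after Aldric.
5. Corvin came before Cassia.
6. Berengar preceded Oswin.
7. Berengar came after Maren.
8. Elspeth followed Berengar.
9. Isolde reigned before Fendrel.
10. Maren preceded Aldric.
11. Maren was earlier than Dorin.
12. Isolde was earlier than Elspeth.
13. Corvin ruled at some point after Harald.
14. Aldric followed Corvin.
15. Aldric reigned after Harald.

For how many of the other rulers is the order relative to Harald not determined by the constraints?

4

Forced after Harald: Aldric, Cassia, Corvin, Dorin, Fendrel, and Oswin.
That leaves Berengar, Elspeth, Isolde, and Maren with no forced order relative to Harald — 4.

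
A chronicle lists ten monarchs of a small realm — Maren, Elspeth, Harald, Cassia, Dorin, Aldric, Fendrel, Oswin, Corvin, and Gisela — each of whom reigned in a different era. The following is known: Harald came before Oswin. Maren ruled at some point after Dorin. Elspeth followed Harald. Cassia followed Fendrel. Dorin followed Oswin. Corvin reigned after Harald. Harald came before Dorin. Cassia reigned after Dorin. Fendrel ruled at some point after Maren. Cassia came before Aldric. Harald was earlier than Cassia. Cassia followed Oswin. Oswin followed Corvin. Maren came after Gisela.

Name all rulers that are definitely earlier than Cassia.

Directly stated before Cassia: Dorin, Fendrel, Harald, and Oswin.
Corvin reaches Cassia via Corvin → Oswin → Cassia.
Gisela reaches Cassia via Gisela → Maren → Fendrel → Cassia.
Maren reaches Cassia via Maren → Fendrel → Cassia.
No chain forces Aldric (or any of the others) ahead of Cassia.

Corvin, Dorin, Fendrel, Gisela, Harald, Maren, Oswin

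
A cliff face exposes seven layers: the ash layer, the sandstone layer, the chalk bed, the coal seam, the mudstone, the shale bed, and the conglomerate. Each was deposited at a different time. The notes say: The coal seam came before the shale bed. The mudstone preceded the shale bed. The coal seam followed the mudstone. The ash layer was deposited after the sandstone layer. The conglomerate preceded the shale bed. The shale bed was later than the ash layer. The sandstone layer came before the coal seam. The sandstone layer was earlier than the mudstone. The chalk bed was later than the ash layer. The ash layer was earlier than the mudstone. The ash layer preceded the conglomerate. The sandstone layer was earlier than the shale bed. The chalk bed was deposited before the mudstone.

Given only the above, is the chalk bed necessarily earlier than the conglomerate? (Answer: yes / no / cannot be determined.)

No chain of stated constraints runs from the chalk bed to the conglomerate, and none runs from the conglomerate to the chalk bed either.
So the relative order of the chalk bed and the conglomerate is not fixed by the given facts.

cannot be determined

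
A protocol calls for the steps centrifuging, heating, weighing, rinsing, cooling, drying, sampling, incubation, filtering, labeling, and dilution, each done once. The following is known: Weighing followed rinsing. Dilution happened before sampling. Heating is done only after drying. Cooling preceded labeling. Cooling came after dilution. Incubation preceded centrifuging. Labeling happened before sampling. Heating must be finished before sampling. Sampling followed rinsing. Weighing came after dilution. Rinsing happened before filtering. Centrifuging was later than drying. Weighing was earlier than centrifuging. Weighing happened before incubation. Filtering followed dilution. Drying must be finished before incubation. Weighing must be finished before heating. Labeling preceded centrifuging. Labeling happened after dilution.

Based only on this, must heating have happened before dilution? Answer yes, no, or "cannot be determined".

Tracing the constraints gives dilution → weighing → heating, so dilution must come before heating.
That means heating cannot be before dilution.

no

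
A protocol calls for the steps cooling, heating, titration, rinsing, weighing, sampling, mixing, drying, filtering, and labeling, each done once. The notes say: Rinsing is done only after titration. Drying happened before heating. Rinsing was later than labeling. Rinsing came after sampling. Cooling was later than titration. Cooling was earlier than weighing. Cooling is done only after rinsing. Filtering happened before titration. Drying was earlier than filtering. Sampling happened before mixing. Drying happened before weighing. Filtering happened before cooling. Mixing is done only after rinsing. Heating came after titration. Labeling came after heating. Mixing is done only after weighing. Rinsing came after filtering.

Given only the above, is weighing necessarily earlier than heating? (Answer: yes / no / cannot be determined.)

no

Tracing the constraints gives heating → labeling → rinsing → cooling → weighing, so heating must come before weighing.
That means weighing cannot be before heating.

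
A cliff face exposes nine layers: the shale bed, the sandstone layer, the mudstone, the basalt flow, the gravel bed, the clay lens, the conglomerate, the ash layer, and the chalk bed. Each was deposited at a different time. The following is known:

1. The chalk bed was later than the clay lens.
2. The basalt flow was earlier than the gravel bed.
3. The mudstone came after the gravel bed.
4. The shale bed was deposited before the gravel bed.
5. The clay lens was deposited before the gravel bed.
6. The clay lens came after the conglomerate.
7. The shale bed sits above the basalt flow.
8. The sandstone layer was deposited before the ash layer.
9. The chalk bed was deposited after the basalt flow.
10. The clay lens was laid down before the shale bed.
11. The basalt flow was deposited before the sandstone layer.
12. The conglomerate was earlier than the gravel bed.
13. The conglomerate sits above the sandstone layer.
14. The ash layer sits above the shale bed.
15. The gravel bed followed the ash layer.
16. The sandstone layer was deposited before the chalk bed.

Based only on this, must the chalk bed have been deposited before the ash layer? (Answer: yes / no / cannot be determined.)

No chain of stated constraints runs from the chalk bed to the ash layer, and none runs from the ash layer to the chalk bed either.
So the relative order of the chalk bed and the ash layer is not fixed by the given facts.

cannot be determined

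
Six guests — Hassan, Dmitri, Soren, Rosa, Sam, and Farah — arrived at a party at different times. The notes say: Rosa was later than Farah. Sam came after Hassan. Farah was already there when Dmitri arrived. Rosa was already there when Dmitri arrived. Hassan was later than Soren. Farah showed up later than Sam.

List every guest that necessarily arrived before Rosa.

Directly stated before Rosa: Farah.
Hassan reaches Rosa via Hassan → Sam → Farah → Rosa.
Sam reaches Rosa via Sam → Farah → Rosa.
Soren reaches Rosa via Soren → Hassan → Sam → Farah → Rosa.
No chain forces Dmitri ahead of Rosa.

Farah, Hassan, Sam, Soren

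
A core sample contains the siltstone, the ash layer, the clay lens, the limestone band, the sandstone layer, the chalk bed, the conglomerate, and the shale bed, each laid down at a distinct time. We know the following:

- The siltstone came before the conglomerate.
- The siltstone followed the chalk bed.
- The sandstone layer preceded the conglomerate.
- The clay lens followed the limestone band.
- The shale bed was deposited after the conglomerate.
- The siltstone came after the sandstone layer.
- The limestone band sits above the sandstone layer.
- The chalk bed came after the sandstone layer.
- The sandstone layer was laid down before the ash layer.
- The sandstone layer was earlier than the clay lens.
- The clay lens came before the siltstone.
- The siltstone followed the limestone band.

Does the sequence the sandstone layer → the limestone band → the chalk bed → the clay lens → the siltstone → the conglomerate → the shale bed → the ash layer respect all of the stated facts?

yes

Check each stated constraint against the proposed order — e.g. the sandstone layer is ahead of the conglomerate; the sandstone layer is ahead of the ash layer. Every pair is in the required order; nothing is violated.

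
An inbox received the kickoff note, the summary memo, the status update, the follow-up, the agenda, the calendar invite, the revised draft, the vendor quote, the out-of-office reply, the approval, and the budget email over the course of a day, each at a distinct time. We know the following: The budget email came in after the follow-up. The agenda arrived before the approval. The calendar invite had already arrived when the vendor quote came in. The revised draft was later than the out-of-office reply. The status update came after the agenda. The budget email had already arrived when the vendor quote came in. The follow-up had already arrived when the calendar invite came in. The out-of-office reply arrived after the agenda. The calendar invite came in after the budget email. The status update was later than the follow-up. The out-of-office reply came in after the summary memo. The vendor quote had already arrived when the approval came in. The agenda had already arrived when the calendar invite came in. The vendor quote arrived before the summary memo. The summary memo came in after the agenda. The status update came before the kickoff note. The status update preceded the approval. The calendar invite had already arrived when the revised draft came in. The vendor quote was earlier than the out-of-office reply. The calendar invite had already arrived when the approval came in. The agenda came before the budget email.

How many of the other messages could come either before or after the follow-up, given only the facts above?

Forced after the follow-up: the approval, the budget email, the calendar invite, the kickoff note, the out-of-office reply, the revised draft, the status update, the summary memo, and the vendor quote.
That leaves the agenda with no forced order relative to the follow-up — 1.

1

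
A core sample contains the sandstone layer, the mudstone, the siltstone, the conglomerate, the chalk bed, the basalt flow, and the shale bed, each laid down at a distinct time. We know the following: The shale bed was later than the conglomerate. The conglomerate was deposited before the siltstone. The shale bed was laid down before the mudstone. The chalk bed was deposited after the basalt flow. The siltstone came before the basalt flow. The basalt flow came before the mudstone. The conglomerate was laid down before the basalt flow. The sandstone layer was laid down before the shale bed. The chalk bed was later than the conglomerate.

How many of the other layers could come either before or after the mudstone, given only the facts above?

1

Forced before the mudstone: the basalt flow, the conglomerate, the sandstone layer, the shale bed, and the siltstone.
That leaves the chalk bed with no forced order relative to the mudstone — 1.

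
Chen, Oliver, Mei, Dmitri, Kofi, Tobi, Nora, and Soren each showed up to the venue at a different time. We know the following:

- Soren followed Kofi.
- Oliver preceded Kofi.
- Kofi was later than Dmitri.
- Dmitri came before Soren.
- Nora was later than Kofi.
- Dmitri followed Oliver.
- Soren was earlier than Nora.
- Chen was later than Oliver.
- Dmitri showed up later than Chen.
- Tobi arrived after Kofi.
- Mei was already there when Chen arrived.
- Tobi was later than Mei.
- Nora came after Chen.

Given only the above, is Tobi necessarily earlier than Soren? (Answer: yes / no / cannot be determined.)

cannot be determined

No chain of stated constraints runs from Tobi to Soren, and none runs from Soren to Tobi either.
So the relative order of Tobi and Soren is not fixed by the given facts.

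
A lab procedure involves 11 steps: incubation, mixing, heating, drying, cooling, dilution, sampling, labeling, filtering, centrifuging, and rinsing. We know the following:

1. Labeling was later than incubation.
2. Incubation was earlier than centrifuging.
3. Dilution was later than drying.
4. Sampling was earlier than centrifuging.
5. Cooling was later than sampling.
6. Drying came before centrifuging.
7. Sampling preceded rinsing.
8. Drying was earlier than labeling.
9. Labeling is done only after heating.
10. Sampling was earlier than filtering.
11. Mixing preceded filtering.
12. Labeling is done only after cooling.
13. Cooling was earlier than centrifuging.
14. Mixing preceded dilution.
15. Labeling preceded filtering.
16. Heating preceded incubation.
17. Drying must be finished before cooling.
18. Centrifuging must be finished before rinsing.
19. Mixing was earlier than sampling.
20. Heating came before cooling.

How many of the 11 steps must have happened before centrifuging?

6

Directly stated before centrifuging: cooling, drying, incubation, and sampling.
Heating reaches centrifuging via heating → incubation → centrifuging.
Mixing reaches centrifuging via mixing → sampling → centrifuging.
That's cooling, drying, heating, incubation, mixing, and sampling — 6 in all.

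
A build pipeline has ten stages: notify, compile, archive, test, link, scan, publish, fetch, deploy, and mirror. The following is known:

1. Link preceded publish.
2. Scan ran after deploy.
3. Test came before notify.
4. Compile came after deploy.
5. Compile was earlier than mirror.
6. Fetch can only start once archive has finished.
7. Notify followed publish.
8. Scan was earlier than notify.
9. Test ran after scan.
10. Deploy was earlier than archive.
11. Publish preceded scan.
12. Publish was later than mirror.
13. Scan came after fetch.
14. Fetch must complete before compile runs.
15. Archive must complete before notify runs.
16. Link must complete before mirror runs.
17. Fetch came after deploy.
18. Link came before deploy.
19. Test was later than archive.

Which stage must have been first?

Link has a chain of constraints placing it before every other stage, so link must be first.

link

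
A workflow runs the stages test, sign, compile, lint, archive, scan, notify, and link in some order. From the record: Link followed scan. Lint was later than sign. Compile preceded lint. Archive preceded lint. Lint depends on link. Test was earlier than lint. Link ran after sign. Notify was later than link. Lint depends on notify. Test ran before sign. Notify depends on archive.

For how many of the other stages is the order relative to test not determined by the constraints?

3

Forced after test: link, lint, notify, and sign.
That leaves archive, compile, and scan with no forced order relative to test — 3.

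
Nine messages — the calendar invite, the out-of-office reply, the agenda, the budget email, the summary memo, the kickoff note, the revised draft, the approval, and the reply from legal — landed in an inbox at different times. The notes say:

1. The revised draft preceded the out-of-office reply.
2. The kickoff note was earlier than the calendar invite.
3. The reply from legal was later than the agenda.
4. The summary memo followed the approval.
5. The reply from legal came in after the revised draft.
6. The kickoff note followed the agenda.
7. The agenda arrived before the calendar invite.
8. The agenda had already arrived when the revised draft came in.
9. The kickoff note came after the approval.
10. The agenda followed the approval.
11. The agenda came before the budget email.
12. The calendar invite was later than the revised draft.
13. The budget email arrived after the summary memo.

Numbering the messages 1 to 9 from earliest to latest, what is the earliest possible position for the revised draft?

3

The agenda and the approval must both come before the revised draft — 2 forced predecessors.
Nothing else is forced ahead of the revised draft, so its earliest slot is position 2 + 1 = 3.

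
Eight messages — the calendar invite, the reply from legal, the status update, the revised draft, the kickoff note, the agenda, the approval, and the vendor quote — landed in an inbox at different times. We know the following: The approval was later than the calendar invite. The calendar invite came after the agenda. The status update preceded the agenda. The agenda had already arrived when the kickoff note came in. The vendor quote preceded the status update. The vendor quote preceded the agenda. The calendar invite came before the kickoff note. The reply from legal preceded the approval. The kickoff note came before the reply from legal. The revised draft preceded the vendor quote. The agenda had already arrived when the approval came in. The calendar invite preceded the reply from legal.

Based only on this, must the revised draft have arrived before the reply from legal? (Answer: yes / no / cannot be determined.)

Chain the constraints: the revised draft → the vendor quote → the agenda → the kickoff note → the reply from legal. Each link is directly stated, so the revised draft comes before the reply from legal.

yes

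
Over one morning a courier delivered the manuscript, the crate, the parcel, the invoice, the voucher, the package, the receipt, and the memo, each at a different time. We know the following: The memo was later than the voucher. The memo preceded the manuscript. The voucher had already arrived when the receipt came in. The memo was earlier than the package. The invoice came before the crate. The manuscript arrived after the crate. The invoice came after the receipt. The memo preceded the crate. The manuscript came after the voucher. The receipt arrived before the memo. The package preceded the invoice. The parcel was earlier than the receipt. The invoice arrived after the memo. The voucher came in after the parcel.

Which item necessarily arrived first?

The parcel has a chain of constraints placing it before every other item, so the parcel must be first.

the parcel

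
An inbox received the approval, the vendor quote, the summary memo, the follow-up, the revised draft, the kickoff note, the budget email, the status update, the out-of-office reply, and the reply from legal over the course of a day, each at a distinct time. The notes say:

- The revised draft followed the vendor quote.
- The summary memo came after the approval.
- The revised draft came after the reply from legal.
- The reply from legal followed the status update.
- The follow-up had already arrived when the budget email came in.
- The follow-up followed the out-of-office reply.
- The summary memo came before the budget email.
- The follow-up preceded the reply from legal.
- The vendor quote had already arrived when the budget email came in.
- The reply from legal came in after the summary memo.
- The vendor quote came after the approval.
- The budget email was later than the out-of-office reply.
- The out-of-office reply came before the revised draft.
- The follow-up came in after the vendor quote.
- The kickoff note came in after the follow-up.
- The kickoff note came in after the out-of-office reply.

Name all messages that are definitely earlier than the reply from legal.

the approval, the follow-up, the out-of-office reply, the status update, the summary memo, the vendor quote

Directly stated before the reply from legal: the follow-up, the status update, and the summary memo.
The approval reaches the reply from legal via the approval → the summary memo → the reply from legal.
The out-of-office reply reaches the reply from legal via the out-of-office reply → the follow-up → the reply from legal.
The vendor quote reaches the reply from legal via the vendor quote → the follow-up → the reply from legal.
No chain forces the kickoff note (or any of the others) ahead of the reply from legal.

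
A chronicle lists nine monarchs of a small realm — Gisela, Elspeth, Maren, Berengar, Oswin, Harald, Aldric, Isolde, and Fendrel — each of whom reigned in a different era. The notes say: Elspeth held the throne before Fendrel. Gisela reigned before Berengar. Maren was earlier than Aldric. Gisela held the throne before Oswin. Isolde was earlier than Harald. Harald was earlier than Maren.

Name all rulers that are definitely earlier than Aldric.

Directly stated before Aldric: Maren.
Harald reaches Aldric via Harald → Maren → Aldric.
Isolde reaches Aldric via Isolde → Harald → Maren → Aldric.

Harald, Isolde, Maren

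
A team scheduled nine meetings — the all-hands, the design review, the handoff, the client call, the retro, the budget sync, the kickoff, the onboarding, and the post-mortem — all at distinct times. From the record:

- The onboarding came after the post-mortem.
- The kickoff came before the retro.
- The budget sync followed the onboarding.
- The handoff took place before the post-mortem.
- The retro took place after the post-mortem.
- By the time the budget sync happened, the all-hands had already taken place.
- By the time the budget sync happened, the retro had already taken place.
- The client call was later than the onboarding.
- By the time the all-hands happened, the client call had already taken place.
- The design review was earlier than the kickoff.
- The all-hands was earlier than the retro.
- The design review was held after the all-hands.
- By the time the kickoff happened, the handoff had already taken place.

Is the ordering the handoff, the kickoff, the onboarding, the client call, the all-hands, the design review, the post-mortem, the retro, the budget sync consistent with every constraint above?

The constraints require the design review before the kickoff, but in the proposed sequence the kickoff appears ahead of the design review. That one violation is enough.

no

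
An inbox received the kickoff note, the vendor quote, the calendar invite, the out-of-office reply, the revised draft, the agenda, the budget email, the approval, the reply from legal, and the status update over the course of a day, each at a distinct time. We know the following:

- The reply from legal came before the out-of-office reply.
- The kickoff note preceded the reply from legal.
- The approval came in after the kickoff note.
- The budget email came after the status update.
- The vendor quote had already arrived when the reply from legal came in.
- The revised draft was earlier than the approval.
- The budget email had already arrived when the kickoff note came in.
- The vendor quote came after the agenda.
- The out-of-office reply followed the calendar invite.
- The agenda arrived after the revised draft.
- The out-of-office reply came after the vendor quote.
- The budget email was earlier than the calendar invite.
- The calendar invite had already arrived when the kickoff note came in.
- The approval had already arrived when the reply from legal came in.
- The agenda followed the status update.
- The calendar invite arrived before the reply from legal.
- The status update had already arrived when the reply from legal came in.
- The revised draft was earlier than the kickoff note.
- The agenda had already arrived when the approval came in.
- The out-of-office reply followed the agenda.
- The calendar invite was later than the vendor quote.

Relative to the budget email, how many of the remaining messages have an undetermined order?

Forced before the budget email: the status update; forced after the budget email: the approval, the calendar invite, the kickoff note, the out-of-office reply, and the reply from legal.
That leaves the agenda, the revised draft, and the vendor quote with no forced order relative to the budget email — 3.

3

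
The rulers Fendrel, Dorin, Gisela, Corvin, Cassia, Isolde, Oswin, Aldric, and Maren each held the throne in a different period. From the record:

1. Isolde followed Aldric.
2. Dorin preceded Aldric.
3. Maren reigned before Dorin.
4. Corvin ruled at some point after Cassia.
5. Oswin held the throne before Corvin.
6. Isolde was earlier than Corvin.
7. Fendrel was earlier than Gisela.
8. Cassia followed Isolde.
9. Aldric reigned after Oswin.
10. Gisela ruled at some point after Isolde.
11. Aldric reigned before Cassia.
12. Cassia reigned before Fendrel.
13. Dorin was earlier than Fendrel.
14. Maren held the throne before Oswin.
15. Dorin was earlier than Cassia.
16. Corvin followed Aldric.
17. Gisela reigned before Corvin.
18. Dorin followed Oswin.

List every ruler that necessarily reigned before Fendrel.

Aldric, Cassia, Dorin, Isolde, Maren, Oswin

Directly stated before Fendrel: Cassia and Dorin.
Aldric reaches Fendrel via Aldric → Cassia → Fendrel.
Isolde reaches Fendrel via Isolde → Cassia → Fendrel.
Maren reaches Fendrel via Maren → Dorin → Fendrel.
Likewise Oswin reaches Fendrel by chaining the stated constraints.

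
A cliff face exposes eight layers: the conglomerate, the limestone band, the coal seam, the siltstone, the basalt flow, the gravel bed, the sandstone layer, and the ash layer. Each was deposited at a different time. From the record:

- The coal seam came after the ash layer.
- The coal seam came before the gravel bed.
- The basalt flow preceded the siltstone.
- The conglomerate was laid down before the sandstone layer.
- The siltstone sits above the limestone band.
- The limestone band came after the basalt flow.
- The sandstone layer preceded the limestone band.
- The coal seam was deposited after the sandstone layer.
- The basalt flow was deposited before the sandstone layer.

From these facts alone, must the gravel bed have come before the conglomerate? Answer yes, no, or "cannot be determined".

Tracing the constraints gives the conglomerate → the sandstone layer → the coal seam → the gravel bed, so the conglomerate must come before the gravel bed.
That means the gravel bed cannot be before the conglomerate.

no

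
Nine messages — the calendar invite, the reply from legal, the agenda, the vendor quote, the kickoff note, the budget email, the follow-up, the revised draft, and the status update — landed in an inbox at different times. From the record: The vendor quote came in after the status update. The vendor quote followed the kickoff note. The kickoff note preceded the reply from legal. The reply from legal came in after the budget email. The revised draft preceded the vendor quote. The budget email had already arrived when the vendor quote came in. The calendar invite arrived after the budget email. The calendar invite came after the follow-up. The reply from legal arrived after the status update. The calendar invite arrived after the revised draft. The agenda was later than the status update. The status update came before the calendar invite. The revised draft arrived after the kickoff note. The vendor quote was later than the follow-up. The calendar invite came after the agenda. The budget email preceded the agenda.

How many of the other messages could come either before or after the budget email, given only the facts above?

4

Forced after the budget email: the agenda, the calendar invite, the reply from legal, and the vendor quote.
That leaves the follow-up, the kickoff note, the revised draft, and the status update with no forced order relative to the budget email — 4.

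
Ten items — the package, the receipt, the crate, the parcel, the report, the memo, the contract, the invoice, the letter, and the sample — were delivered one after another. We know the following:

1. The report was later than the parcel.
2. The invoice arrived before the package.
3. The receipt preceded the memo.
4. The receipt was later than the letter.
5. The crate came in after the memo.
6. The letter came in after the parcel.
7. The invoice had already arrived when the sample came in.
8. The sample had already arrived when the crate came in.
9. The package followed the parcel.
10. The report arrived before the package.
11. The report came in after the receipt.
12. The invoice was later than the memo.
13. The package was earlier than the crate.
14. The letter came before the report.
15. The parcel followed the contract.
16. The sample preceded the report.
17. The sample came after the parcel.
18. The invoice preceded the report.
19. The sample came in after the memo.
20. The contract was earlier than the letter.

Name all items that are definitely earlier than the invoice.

the contract, the letter, the memo, the parcel, the receipt

Directly stated before the invoice: the memo.
The contract reaches the invoice via the contract → the letter → the receipt → the memo → the invoice.
The letter reaches the invoice via the letter → the receipt → the memo → the invoice.
The parcel reaches the invoice via the parcel → the letter → the receipt → the memo → the invoice.
Likewise the receipt reaches the invoice by chaining the stated constraints.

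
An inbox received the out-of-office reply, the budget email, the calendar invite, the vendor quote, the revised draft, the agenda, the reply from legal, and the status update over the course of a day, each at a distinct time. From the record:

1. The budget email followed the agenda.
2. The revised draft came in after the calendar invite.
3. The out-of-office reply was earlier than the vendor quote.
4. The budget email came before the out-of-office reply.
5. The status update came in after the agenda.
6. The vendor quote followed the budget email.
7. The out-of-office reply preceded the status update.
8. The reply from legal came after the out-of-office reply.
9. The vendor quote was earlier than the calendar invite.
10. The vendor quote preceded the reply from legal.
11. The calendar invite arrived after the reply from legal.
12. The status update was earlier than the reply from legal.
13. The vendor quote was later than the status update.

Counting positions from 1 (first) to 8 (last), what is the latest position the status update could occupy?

The status update must come before the calendar invite, the reply from legal, the revised draft, and the vendor quote — 4 messages forced after it.
Everything else can be placed before the status update in some valid order, so the status update can sit as late as position 8 − 4 = 4.

4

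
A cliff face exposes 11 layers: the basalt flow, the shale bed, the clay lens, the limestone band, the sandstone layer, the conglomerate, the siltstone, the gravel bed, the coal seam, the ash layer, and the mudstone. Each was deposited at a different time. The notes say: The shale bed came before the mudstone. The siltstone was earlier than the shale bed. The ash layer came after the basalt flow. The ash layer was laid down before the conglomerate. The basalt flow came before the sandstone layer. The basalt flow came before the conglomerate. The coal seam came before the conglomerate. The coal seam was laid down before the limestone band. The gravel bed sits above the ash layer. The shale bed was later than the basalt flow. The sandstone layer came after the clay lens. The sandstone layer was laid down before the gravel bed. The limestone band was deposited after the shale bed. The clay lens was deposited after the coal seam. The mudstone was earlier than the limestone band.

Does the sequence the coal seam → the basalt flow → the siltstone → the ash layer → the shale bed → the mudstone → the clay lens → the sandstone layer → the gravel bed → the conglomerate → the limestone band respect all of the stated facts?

Check each stated constraint against the proposed order — e.g. the coal seam is ahead of the conglomerate; the coal seam is ahead of the limestone band. Every pair is in the required order; nothing is violated.

yes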